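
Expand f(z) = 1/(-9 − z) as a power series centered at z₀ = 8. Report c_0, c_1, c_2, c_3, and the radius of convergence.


Let w = z − z₀, so z = z₀ + w.
Then -9 − z = -9 − (z₀ + w) = (-9 − z₀) − w = -17 − w.
f(z) = 1/(-17 − w) = (1/(-17)) · 1/(1 − w/(-17)) = Σ_{n≥0} w^n / (-17)^(n+1).
So c_n = 1/(-17)^(n+1):
  c_0 = 1/(-17)^1 = -1/17.
  c_1 = 1/(-17)^2 = 1/289.
  c_2 = 1/(-17)^3 = -1/4913.
  c_3 = 1/(-17)^4 = 1/83521.
The series is valid for |w/d| < 1, i.e. |z − z₀| < |d|.
Radius of convergence: R = |-9 − z₀| = |-17| = 17 (distance from z₀ to the singularity z = -9).

c_0 = -1/17, c_1 = 1/289, c_2 = -1/4913, c_3 = 1/83521; R = 17.


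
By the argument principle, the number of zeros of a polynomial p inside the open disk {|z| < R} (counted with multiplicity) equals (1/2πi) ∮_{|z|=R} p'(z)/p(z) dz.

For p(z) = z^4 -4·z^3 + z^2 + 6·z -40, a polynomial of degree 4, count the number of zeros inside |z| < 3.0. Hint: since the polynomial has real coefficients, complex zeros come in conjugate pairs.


The zeros of p are: 4, (1 + 2i), (1 - 2i), -2.
Their magnitudes are: 4, 2.236, 2.236, 2.
Zeros with |z| < R = 3.0: (1 + 2i), (1 - 2i), -2.
Count = 3.
By the argument principle, (1/2πi) ∮_{|z|=R} p'(z)/p(z) dz equals exactly this count.

Number of zeros inside |z| < 3.0: 3.


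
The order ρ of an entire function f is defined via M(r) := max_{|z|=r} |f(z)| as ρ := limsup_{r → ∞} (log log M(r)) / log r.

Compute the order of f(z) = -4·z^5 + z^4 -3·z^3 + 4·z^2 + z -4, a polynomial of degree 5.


|f(z)| ≤ Σ|c_k|·r^k = O(r^5) as r → ∞. Polynomial growth is O(e^{r^ε}) for every ε > 0 (since r^5/e^{r^ε} → 0), so ρ ≤ ε for all ε > 0, i.e. ρ = 0. Every nonconstant polynomial has order 0.
Therefore ρ = 0.

Order ρ = 0.


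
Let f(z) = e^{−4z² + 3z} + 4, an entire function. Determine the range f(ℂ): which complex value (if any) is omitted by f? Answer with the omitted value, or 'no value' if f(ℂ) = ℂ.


Little Picard bounds the complement of f(ℂ) to at most one point.
The exponent g(z) = −4z² + 3z is a nonconstant polynomial, hence surjective onto ℂ. So e^{g(z)} takes every value in {e^w : w ∈ ℂ} = ℂ ∖ {0}. Adding 4 shifts the range to ℂ ∖ {4}. f omits exactly 4.

Omitted value: 4.


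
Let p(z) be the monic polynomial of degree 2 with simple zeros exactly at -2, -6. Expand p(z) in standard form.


The polynomial is p(z) = ∏_{α ∈ S} (z − α), where S = {-2, -6}.
Expanding the product yields: p(z) = z^2 + 8·z + 12.
The resulting polynomial has degree 2 and real coefficients as required.

p(z) = z^2 + 8·z + 12.


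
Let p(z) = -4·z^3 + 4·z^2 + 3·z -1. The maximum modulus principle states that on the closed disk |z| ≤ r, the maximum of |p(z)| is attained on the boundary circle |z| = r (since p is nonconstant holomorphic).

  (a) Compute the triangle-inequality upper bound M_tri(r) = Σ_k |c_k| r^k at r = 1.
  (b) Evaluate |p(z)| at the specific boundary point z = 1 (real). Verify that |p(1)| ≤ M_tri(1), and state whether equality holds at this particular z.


Coefficients: c_0 = -1, c_1 = 3, c_2 = 4, c_3 = -4. Radius r = 1.
Part (a). Triangle bound: M_tri(r) = Σ_k |c_k| r^k
  = |-1|·1^0 + |3|·1^1 + |4|·1^2 + |-4|·1^3
  = 1 + 3 + 4 + 4 = 12.
This bounds M(r) := max_{|z|=r} |p(z)| from above; equality holds iff all terms c_k z^k can be made to align in phase at a single z on |z|=r.
Part (b). At z = 1 (real, on the circle |z| = r):
  p(1) = (-1)·1^0 + (3)·1^1 + (4)·1^2 + (-4)·1^3 = 2.
  |p(1)| = 2.
Check: |p(1)| = 2 ≤ 12 = M_tri(1). ✓ Equality does not hold at z = 1 (the coefficients have mixed signs, so the terms do not all align in phase there).

M_tri(1) = 12; |p(1)| = 2; equality at z=1: no.


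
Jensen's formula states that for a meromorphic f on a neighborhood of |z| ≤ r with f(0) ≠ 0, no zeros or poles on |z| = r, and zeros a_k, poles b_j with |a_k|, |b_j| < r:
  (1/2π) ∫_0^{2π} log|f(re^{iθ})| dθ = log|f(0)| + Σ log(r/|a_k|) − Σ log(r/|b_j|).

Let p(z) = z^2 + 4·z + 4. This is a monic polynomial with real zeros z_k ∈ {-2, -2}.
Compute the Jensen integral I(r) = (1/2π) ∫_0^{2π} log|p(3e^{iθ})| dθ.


Zeros: -2, -2; r = 3.
Inside |z| < r: -2, -2. Outside (|z| ≥ r): ∅.
p(0) = 4, so log|p(0)| = log(4) = 1.3863.
Apply Jensen: I(r) = log|p(0)| + Σ_k log(r/|z_k|), summed over zeros inside |z| < r.
  log(r/|z_k|) for z_k = -2: log(3/2) = 0.4055
  log(r/|z_k|) for z_k = -2: log(3/2) = 0.4055
Sum over inside zeros: 0.8109.
I(r) = log|p(0)| + (inside sum) = 1.3863 + 0.8109 = 2.1972.
Closed form (all zeros inside, monic): I(r) = n·log(r) = 2·log(3) = 2.1972. ✓

I(r) ≈ 2.1972.


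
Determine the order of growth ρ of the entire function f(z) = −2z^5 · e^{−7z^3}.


M(r) = max_{|z|=r} |-2|·|z|^5·|e^{−7z^3}| = 2·r^5 · e^{7r^3} (the factors attain their maxima compatibly on |z|=r). Then log M(r) = log 2 + 5·log r + 7r^3, dominated by the last term, so log log M(r) ~ 3·log r. The polynomial factor -2z^5 contributes only a log r term and does not affect the order. ρ = 3.
Therefore ρ = 3.

Order ρ = 3.


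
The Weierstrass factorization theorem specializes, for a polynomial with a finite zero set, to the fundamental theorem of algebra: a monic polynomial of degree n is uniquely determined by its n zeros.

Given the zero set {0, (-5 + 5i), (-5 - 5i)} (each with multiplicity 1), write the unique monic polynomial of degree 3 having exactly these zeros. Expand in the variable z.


The polynomial is p(z) = ∏_{α ∈ S} (z − α), where S = {0, (-5 + 5i), (-5 - 5i)}.
Expanding the product yields: p(z) = z^3 + 10·z^2 + 50·z.
Note conjugate pairs combine to real quadratics: (z − (-5+5i))(z − (-5−5i)) = z² + 10z + 50.
The resulting polynomial has degree 3 and real coefficients as required.

p(z) = z^3 + 10·z^2 + 50·z.


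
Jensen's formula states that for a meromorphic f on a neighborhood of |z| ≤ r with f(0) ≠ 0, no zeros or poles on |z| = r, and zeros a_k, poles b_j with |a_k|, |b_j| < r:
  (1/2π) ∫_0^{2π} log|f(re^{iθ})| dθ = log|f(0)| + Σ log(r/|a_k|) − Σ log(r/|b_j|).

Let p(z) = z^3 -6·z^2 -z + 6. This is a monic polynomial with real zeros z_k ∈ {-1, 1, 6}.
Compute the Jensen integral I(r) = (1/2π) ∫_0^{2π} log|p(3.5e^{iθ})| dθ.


Zeros: -1, 1, 6; r = 3.5.
Inside |z| < r: -1, 1. Outside (|z| ≥ r): 6.
p(0) = 6, so log|p(0)| = log(6) = 1.7918.
Apply Jensen: I(r) = log|p(0)| + Σ_k log(r/|z_k|), summed over zeros inside |z| < r.
  log(r/|z_k|) for z_k = -1: log(3.5/1) = 1.2528
  log(r/|z_k|) for z_k = 1: log(3.5/1) = 1.2528
  Outside zeros (6) contribute nothing to the Jensen sum.
Sum over inside zeros: 2.5055.
I(r) = log|p(0)| + (inside sum) = 1.7918 + 2.5055 = 4.2973.
Note: since some zeros are outside |z| ≤ r, the simplified n·log(r) form does NOT apply — only the inside zeros contribute.

I(r) ≈ 4.2973.


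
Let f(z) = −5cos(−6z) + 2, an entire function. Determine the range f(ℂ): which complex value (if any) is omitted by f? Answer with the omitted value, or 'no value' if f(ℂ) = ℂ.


Little Picard bounds the complement of f(ℂ) to at most one point.
cos is entire and surjective onto ℂ: for every w ∈ ℂ, cos(ζ) = w has a solution ζ ∈ ℂ (e.g., via the complex inverse arccos). With ζ = −6z this gives z = ζ/(-6). Then -5·cos(−6z) takes every value in -5·ℂ = ℂ, and adding 2 is a bijection of ℂ. So f is surjective and omits no value. (Note: only on the real line is cos bounded by [−1, 1].)

Omitted value: no value.


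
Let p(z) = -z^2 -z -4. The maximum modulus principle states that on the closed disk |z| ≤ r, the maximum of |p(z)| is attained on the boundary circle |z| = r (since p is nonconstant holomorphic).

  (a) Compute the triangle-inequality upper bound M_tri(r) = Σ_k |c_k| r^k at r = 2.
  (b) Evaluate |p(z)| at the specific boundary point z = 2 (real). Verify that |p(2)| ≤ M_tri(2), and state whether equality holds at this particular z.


Coefficients: c_0 = -4, c_1 = -1, c_2 = -1. Radius r = 2.
Part (a). Triangle bound: M_tri(r) = Σ_k |c_k| r^k
  = |-4|·2^0 + |-1|·2^1 + |-1|·2^2
  = 4 + 2 + 4 = 10.
This bounds M(r) := max_{|z|=r} |p(z)| from above; equality holds iff all terms c_k z^k can be made to align in phase at a single z on |z|=r.
Part (b). At z = 2 (real, on the circle |z| = r):
  p(2) = (-4)·2^0 + (-1)·2^1 + (-1)·2^2 = -10.
  |p(2)| = 10.
Since all nonzero coefficients share the same sign, |p(2)| = 10 = M_tri(2); the triangle bound is attained at z = 2, so in fact M(r) = 10.

M_tri(2) = 10; |p(2)| = 10; equality at z=2: yes.


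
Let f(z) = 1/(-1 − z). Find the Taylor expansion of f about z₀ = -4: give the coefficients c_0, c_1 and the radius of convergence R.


Let w = z − z₀, so z = z₀ + w.
Then -1 − z = -1 − (z₀ + w) = (-1 − z₀) − w = 3 − w.
f(z) = 1/(3 − w) = (1/(3)) · 1/(1 − w/(3)) = Σ_{n≥0} w^n / (3)^(n+1).
So c_n = 1/(3)^(n+1):
  c_0 = 1/(3)^1 = 1/3.
  c_1 = 1/(3)^2 = 1/9.
The series is valid for |w/d| < 1, i.e. |z − z₀| < |d|.
Radius of convergence: R = |-1 − z₀| = |3| = 3 (distance from z₀ to the singularity z = -1).

c_0 = 1/3, c_1 = 1/9; R = 3.


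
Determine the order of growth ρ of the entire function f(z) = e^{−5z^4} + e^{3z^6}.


Each summand is entire of order 4 and 6 respectively (as in the single-exponential case). The order of a sum is at most the max of the orders, so ρ ≤ 6. For the lower bound: on |z|=r choose arg z so that 3z^6 is real positive; then |e^{3z^6}| = e^{3r^6} while |e^{-5z^4}| ≤ e^{5r^4} = o(e^{3r^6}). So |f| ≥ e^{3r^6}(1 − o(1)) and ρ ≥ 6. Hence ρ = max(4, 6) = 6.
Therefore ρ = 6.

Order ρ = 6.


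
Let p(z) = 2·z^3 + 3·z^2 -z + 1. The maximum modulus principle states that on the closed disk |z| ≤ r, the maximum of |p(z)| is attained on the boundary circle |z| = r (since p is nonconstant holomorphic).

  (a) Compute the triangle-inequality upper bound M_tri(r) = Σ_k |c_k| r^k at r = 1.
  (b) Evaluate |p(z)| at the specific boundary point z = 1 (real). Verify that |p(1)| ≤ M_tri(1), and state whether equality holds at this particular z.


Coefficients: c_0 = 1, c_1 = -1, c_2 = 3, c_3 = 2. Radius r = 1.
Part (a). Triangle bound: M_tri(r) = Σ_k |c_k| r^k
  = |1|·1^0 + |-1|·1^1 + |3|·1^2 + |2|·1^3
  = 1 + 1 + 3 + 2 = 7.
This bounds M(r) := max_{|z|=r} |p(z)| from above; equality holds iff all terms c_k z^k can be made to align in phase at a single z on |z|=r.
Part (b). At z = 1 (real, on the circle |z| = r):
  p(1) = (1)·1^0 + (-1)·1^1 + (3)·1^2 + (2)·1^3 = 5.
  |p(1)| = 5.
Check: |p(1)| = 5 ≤ 7 = M_tri(1). ✓ Equality does not hold at z = 1 (the coefficients have mixed signs, so the terms do not all align in phase there).

M_tri(1) = 7; |p(1)| = 5; equality at z=1: no.


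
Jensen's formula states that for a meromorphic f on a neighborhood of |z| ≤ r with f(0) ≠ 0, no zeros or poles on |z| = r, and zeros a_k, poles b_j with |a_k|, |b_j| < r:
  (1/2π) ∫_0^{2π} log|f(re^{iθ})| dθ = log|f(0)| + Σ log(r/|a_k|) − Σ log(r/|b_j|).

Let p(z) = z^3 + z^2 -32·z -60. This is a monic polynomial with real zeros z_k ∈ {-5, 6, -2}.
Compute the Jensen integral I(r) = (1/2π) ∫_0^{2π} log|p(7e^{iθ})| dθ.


Zeros: -5, -2, 6; r = 7.
Inside |z| < r: -5, -2, 6. Outside (|z| ≥ r): ∅.
p(0) = -60, so log|p(0)| = log(60) = 4.0943.
Apply Jensen: I(r) = log|p(0)| + Σ_k log(r/|z_k|), summed over zeros inside |z| < r.
  log(r/|z_k|) for z_k = -5: log(7/5) = 0.3365
  log(r/|z_k|) for z_k = 6: log(7/6) = 0.1542
  log(r/|z_k|) for z_k = -2: log(7/2) = 1.2528
Sum over inside zeros: 1.7434.
I(r) = log|p(0)| + (inside sum) = 4.0943 + 1.7434 = 5.8377.
Closed form (all zeros inside, monic): I(r) = n·log(r) = 3·log(7) = 5.8377. ✓

I(r) ≈ 5.8377.


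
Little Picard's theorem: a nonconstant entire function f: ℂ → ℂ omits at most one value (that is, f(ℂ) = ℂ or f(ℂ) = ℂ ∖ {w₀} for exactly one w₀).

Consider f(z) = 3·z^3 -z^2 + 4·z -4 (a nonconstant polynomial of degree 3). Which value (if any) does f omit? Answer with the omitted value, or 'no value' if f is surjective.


Little Picard bounds the complement of f(ℂ) to at most one point.
For every w ∈ ℂ, the equation p(z) − w = 0 is a nonconstant polynomial in z and hence has at least one root by the fundamental theorem of algebra. So p is surjective onto ℂ, omitting no value.

Omitted value: no value.


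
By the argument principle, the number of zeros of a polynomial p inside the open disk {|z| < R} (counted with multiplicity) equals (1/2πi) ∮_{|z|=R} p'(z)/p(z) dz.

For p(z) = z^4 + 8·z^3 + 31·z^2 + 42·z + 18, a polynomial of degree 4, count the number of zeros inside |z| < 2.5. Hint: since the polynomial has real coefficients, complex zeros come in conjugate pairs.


The zeros of p are: -1, -1, (-3 + 3i), (-3 - 3i).
Their magnitudes are: 1, 1, 4.243, 4.243.
Zeros with |z| < R = 2.5: -1, -1.
Count = 2.
By the argument principle, (1/2πi) ∮_{|z|=R} p'(z)/p(z) dz equals exactly this count.

Number of zeros inside |z| < 2.5: 2.


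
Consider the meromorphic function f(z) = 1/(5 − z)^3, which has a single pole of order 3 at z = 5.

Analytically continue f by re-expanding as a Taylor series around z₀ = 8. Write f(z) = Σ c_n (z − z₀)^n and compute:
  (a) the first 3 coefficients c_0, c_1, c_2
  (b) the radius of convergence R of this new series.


Let w = z − z₀, so z = z₀ + w.
Then 5 − z = 5 − (z₀ + w) = (5 − z₀) − w = -3 − w.
f(z) = 1/(-3 − w)^3 = (1/(-3)^3) · (1 − w/(-3))^{−3}.
By the binomial series (1−u)^{−3} = Σ_{n≥0} C(n+2, 2) u^n for |u|<1, with u = w/(-3):
  c_n = C(n+2, 2) / (-3)^(n+3).
  c_0 = 1/(-3)^3 = -1/27.
  c_1 = 3/(-3)^4 = 1/27.
  c_2 = 6/(-3)^5 = -2/81.
The series is valid for |w/d| < 1, i.e. |z − z₀| < |d|.
Radius of convergence: R = |5 − z₀| = |-3| = 3 (distance from z₀ to the singularity z = 5).

c_0 = -1/27, c_1 = 1/27, c_2 = -2/81; R = 3.


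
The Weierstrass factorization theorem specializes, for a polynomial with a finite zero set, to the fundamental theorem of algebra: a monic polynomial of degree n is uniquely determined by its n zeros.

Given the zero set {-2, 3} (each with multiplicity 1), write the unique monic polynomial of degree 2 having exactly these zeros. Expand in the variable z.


The polynomial is p(z) = ∏_{α ∈ S} (z − α), where S = {-2, 3}.
Expanding the product yields: p(z) = z^2 -z -6.
The resulting polynomial has degree 2 and real coefficients as required.

p(z) = z^2 -z -6.


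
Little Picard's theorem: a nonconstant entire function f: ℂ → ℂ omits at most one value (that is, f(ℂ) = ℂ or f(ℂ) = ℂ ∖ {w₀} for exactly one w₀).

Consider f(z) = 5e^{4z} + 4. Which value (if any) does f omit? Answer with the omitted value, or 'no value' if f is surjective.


Little Picard bounds the complement of f(ℂ) to at most one point.
e^{4z} is never zero on ℂ, so 5·e^{4z} takes every value in ℂ ∖ {0}. Adding 4 shifts the range to ℂ ∖ {4}. Thus f omits exactly the value 4.

Omitted value: 4.


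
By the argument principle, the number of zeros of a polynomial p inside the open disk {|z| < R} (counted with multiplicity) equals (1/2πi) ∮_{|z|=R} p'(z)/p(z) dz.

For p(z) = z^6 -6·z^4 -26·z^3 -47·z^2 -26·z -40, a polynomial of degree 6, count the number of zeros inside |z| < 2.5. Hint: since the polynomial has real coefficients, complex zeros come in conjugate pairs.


The zeros of p are: -2, 4, (0 + 1i), (0 - 1i), (-1 + 2i), (-1 - 2i).
Their magnitudes are: 2, 4, 1, 1, 2.236, 2.236.
Zeros with |z| < R = 2.5: -2, (0 + 1i), (0 - 1i), (-1 + 2i), (-1 - 2i).
Count = 5.
By the argument principle, (1/2πi) ∮_{|z|=R} p'(z)/p(z) dz equals exactly this count.

Number of zeros inside |z| < 2.5: 5.


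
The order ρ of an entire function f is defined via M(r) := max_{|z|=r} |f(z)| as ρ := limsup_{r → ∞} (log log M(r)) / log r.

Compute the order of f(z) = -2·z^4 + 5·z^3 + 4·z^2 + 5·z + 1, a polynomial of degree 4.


|f(z)| ≤ Σ|c_k|·r^k = O(r^4) as r → ∞. Polynomial growth is O(e^{r^ε}) for every ε > 0 (since r^4/e^{r^ε} → 0), so ρ ≤ ε for all ε > 0, i.e. ρ = 0. Every nonconstant polynomial has order 0.
Therefore ρ = 0.

Order ρ = 0.


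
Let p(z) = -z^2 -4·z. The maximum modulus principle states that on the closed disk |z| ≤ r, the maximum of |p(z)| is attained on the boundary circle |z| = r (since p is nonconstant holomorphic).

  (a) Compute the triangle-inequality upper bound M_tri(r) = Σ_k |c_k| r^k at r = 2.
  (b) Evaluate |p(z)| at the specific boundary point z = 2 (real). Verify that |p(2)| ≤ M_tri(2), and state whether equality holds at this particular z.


Coefficients: c_0 = 0, c_1 = -4, c_2 = -1. Radius r = 2.
Part (a). Triangle bound: M_tri(r) = Σ_k |c_k| r^k
  = |0|·2^0 + |-4|·2^1 + |-1|·2^2
  = 0 + 8 + 4 = 12.
This bounds M(r) := max_{|z|=r} |p(z)| from above; equality holds iff all terms c_k z^k can be made to align in phase at a single z on |z|=r.
Part (b). At z = 2 (real, on the circle |z| = r):
  p(2) = (0)·2^0 + (-4)·2^1 + (-1)·2^2 = -12.
  |p(2)| = 12.
Since all nonzero coefficients share the same sign, |p(2)| = 12 = M_tri(2); the triangle bound is attained at z = 2, so in fact M(r) = 12.

M_tri(2) = 12; |p(2)| = 12; equality at z=2: yes.


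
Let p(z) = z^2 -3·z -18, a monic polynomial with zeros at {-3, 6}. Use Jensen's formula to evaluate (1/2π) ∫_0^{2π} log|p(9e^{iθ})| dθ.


Zeros: -3, 6; r = 9.
Inside |z| < r: -3, 6. Outside (|z| ≥ r): ∅.
p(0) = -18, so log|p(0)| = log(18) = 2.8904.
Apply Jensen: I(r) = log|p(0)| + Σ_k log(r/|z_k|), summed over zeros inside |z| < r.
  log(r/|z_k|) for z_k = -3: log(9/3) = 1.0986
  log(r/|z_k|) for z_k = 6: log(9/6) = 0.4055
Sum over inside zeros: 1.5041.
I(r) = log|p(0)| + (inside sum) = 2.8904 + 1.5041 = 4.3944.
Closed form (all zeros inside, monic): I(r) = n·log(r) = 2·log(9) = 4.3944. ✓

I(r) ≈ 4.3944.


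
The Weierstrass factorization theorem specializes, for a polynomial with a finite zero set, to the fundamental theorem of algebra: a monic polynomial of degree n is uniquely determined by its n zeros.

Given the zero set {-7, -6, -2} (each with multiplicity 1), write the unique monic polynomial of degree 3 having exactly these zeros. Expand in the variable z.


The polynomial is p(z) = ∏_{α ∈ S} (z − α), where S = {-7, -6, -2}.
Expanding the product yields: p(z) = z^3 + 15·z^2 + 68·z + 84.
The resulting polynomial has degree 3 and real coefficients as required.

p(z) = z^3 + 15·z^2 + 68·z + 84.


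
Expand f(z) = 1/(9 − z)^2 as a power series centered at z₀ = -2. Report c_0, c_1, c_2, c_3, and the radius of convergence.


Let w = z − z₀, so z = z₀ + w.
Then 9 − z = 9 − (z₀ + w) = (9 − z₀) − w = 11 − w.
f(z) = 1/(11 − w)^2 = (1/(11)^2) · (1 − w/(11))^{−2}.
By the binomial series (1−u)^{−2} = Σ_{n≥0} C(n+1, 1) u^n for |u|<1, with u = w/(11):
  c_n = C(n+1, 1) / (11)^(n+2).
  c_0 = 1/(11)^2 = 1/121.
  c_1 = 2/(11)^3 = 2/1331.
  c_2 = 3/(11)^4 = 3/14641.
  c_3 = 4/(11)^5 = 4/161051.
The series is valid for |w/d| < 1, i.e. |z − z₀| < |d|.
Radius of convergence: R = |9 − z₀| = |11| = 11 (distance from z₀ to the singularity z = 9).

c_0 = 1/121, c_1 = 2/1331, c_2 = 3/14641, c_3 = 4/161051; R = 11.


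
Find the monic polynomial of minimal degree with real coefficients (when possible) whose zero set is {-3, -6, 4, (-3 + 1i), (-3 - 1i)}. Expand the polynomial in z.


The polynomial is p(z) = ∏_{α ∈ S} (z − α), where S = {-3, -6, 4, (-3 + 1i), (-3 - 1i)}.
Expanding the product yields: p(z) = z^5 + 11·z^4 + 22·z^3 -130·z^2 -612·z -720.
Note conjugate pairs combine to real quadratics: (z − (-3+1i))(z − (-3−1i)) = z² + 6z + 10.
The resulting polynomial has degree 5 and real coefficients as required.

p(z) = z^5 + 11·z^4 + 22·z^3 -130·z^2 -612·z -720.


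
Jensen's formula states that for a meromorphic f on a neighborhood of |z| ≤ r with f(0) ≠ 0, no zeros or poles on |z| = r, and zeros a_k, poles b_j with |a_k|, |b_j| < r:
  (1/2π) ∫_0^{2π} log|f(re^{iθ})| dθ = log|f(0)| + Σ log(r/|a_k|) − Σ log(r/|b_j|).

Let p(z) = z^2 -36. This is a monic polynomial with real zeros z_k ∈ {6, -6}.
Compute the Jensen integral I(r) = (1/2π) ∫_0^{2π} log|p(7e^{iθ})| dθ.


Zeros: -6, 6; r = 7.
Inside |z| < r: -6, 6. Outside (|z| ≥ r): ∅.
p(0) = -36, so log|p(0)| = log(36) = 3.5835.
Apply Jensen: I(r) = log|p(0)| + Σ_k log(r/|z_k|), summed over zeros inside |z| < r.
  log(r/|z_k|) for z_k = 6: log(7/6) = 0.1542
  log(r/|z_k|) for z_k = -6: log(7/6) = 0.1542
Sum over inside zeros: 0.3083.
I(r) = log|p(0)| + (inside sum) = 3.5835 + 0.3083 = 3.8918.
Closed form (all zeros inside, monic): I(r) = n·log(r) = 2·log(7) = 3.8918. ✓

I(r) ≈ 3.8918.


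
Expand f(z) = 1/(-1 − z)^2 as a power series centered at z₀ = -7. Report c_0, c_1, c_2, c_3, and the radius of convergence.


Let w = z − z₀, so z = z₀ + w.
Then -1 − z = -1 − (z₀ + w) = (-1 − z₀) − w = 6 − w.
f(z) = 1/(6 − w)^2 = (1/(6)^2) · (1 − w/(6))^{−2}.
By the binomial series (1−u)^{−2} = Σ_{n≥0} C(n+1, 1) u^n for |u|<1, with u = w/(6):
  c_n = C(n+1, 1) / (6)^(n+2).
  c_0 = 1/(6)^2 = 1/36.
  c_1 = 2/(6)^3 = 1/108.
  c_2 = 3/(6)^4 = 1/432.
  c_3 = 4/(6)^5 = 1/1944.
The series is valid for |w/d| < 1, i.e. |z − z₀| < |d|.
Radius of convergence: R = |-1 − z₀| = |6| = 6 (distance from z₀ to the singularity z = -1).

c_0 = 1/36, c_1 = 1/108, c_2 = 1/432, c_3 = 1/1944; R = 6.


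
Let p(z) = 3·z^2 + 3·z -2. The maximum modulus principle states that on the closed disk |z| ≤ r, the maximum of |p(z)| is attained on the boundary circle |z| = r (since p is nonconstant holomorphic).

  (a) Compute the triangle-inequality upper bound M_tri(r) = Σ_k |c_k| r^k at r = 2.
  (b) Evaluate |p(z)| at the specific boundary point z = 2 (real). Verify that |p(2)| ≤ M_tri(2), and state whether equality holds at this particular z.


Coefficients: c_0 = -2, c_1 = 3, c_2 = 3. Radius r = 2.
Part (a). Triangle bound: M_tri(r) = Σ_k |c_k| r^k
  = |-2|·2^0 + |3|·2^1 + |3|·2^2
  = 2 + 6 + 12 = 20.
This bounds M(r) := max_{|z|=r} |p(z)| from above; equality holds iff all terms c_k z^k can be made to align in phase at a single z on |z|=r.
Part (b). At z = 2 (real, on the circle |z| = r):
  p(2) = (-2)·2^0 + (3)·2^1 + (3)·2^2 = 16.
  |p(2)| = 16.
Check: |p(2)| = 16 ≤ 20 = M_tri(2). ✓ Equality does not hold at z = 2 (the coefficients have mixed signs, so the terms do not all align in phase there).

M_tri(2) = 20; |p(2)| = 16; equality at z=2: no.


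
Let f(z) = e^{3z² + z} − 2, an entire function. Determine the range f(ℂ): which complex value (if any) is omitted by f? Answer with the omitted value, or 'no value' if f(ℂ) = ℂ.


Little Picard bounds the complement of f(ℂ) to at most one point.
The exponent g(z) = 3z² + z is a nonconstant polynomial, hence surjective onto ℂ. So e^{g(z)} takes every value in {e^w : w ∈ ℂ} = ℂ ∖ {0}. Adding -2 shifts the range to ℂ ∖ {-2}. f omits exactly -2.

Omitted value: -2.


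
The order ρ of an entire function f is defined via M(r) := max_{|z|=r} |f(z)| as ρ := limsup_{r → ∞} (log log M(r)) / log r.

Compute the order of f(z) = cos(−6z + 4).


cos(w) is a linear combination of e^{iw} and e^{−iw} (or e^w, e^{−w} in the hyperbolic case), so |cos(w)| ≤ e^{|w|}. With w = −6z + 4, |w| ≤ 6|z| + 4 = 6r + 4 on |z| = r, giving M(r) ≤ e^{6r + 4}, so ρ ≤ 1. On a suitable ray (z = it for sin/cos; z = t for sinh/cosh, t real → ∞), |cos(−6z + 4)| grows like e^{6|t|}/2, so ρ ≥ 1. Hence ρ = 1.
Therefore ρ = 1.

Order ρ = 1.


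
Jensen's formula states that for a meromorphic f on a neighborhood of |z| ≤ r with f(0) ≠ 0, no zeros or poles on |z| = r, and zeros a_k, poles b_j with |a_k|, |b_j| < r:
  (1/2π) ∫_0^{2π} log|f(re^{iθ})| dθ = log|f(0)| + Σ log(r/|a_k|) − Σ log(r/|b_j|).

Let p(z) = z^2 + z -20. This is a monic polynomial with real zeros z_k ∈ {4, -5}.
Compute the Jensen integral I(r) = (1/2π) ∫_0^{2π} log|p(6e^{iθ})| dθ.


Zeros: -5, 4; r = 6.
Inside |z| < r: -5, 4. Outside (|z| ≥ r): ∅.
p(0) = -20, so log|p(0)| = log(20) = 2.9957.
Apply Jensen: I(r) = log|p(0)| + Σ_k log(r/|z_k|), summed over zeros inside |z| < r.
  log(r/|z_k|) for z_k = 4: log(6/4) = 0.4055
  log(r/|z_k|) for z_k = -5: log(6/5) = 0.1823
Sum over inside zeros: 0.5878.
I(r) = log|p(0)| + (inside sum) = 2.9957 + 0.5878 = 3.5835.
Closed form (all zeros inside, monic): I(r) = n·log(r) = 2·log(6) = 3.5835. ✓

I(r) ≈ 3.5835.


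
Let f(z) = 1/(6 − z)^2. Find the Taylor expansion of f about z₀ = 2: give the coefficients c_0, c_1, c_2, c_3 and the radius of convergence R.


Let w = z − z₀, so z = z₀ + w.
Then 6 − z = 6 − (z₀ + w) = (6 − z₀) − w = 4 − w.
f(z) = 1/(4 − w)^2 = (1/(4)^2) · (1 − w/(4))^{−2}.
By the binomial series (1−u)^{−2} = Σ_{n≥0} C(n+1, 1) u^n for |u|<1, with u = w/(4):
  c_n = C(n+1, 1) / (4)^(n+2).
  c_0 = 1/(4)^2 = 1/16.
  c_1 = 2/(4)^3 = 1/32.
  c_2 = 3/(4)^4 = 3/256.
  c_3 = 4/(4)^5 = 1/256.
The series is valid for |w/d| < 1, i.e. |z − z₀| < |d|.
Radius of convergence: R = |6 − z₀| = |4| = 4 (distance from z₀ to the singularity z = 6).

c_0 = 1/16, c_1 = 1/32, c_2 = 3/256, c_3 = 1/256; R = 4.


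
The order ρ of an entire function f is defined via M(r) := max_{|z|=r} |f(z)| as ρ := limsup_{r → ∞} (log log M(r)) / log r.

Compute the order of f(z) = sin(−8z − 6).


sin(w) is a linear combination of e^{iw} and e^{−iw} (or e^w, e^{−w} in the hyperbolic case), so |sin(w)| ≤ e^{|w|}. With w = −8z − 6, |w| ≤ 8|z| + 6 = 8r + 6 on |z| = r, giving M(r) ≤ e^{8r + 6}, so ρ ≤ 1. On a suitable ray (z = it for sin/cos; z = t for sinh/cosh, t real → ∞), |sin(−8z − 6)| grows like e^{8|t|}/2, so ρ ≥ 1. Hence ρ = 1.
Therefore ρ = 1.

Order ρ = 1.


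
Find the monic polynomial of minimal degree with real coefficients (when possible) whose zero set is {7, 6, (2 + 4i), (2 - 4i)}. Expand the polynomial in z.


The polynomial is p(z) = ∏_{α ∈ S} (z − α), where S = {7, 6, (2 + 4i), (2 - 4i)}.
Expanding the product yields: p(z) = z^4 -17·z^3 + 114·z^2 -428·z + 840.
Note conjugate pairs combine to real quadratics: (z − (2+4i))(z − (2−4i)) = z² − 4z + 20.
The resulting polynomial has degree 4 and real coefficients as required.

p(z) = z^4 -17·z^3 + 114·z^2 -428·z + 840.


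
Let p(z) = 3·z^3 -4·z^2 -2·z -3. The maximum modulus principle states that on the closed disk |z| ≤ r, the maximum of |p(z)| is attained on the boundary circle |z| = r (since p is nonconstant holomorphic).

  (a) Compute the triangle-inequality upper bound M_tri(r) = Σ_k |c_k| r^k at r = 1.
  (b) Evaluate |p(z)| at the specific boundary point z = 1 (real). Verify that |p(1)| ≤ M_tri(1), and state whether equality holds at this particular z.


Coefficients: c_0 = -3, c_1 = -2, c_2 = -4, c_3 = 3. Radius r = 1.
Part (a). Triangle bound: M_tri(r) = Σ_k |c_k| r^k
  = |-3|·1^0 + |-2|·1^1 + |-4|·1^2 + |3|·1^3
  = 3 + 2 + 4 + 3 = 12.
This bounds M(r) := max_{|z|=r} |p(z)| from above; equality holds iff all terms c_k z^k can be made to align in phase at a single z on |z|=r.
Part (b). At z = 1 (real, on the circle |z| = r):
  p(1) = (-3)·1^0 + (-2)·1^1 + (-4)·1^2 + (3)·1^3 = -6.
  |p(1)| = 6.
Check: |p(1)| = 6 ≤ 12 = M_tri(1). ✓ Equality does not hold at z = 1 (the coefficients have mixed signs, so the terms do not all align in phase there).

M_tri(1) = 12; |p(1)| = 6; equality at z=1: no.


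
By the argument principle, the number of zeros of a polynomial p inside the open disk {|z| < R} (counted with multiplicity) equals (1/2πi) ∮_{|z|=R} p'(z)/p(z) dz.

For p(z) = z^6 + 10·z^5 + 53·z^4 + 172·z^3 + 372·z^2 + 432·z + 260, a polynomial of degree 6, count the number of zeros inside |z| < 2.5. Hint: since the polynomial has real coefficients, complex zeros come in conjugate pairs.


The zeros of p are: (-3 + 2i), (-3 - 2i), (-1 + 1i), (-1 - 1i), (-1 + 3i), (-1 - 3i).
Their magnitudes are: 3.606, 3.606, 1.414, 1.414, 3.162, 3.162.
Zeros with |z| < R = 2.5: (-1 + 1i), (-1 - 1i).
Count = 2.
By the argument principle, (1/2πi) ∮_{|z|=R} p'(z)/p(z) dz equals exactly this count.

Number of zeros inside |z| < 2.5: 2.


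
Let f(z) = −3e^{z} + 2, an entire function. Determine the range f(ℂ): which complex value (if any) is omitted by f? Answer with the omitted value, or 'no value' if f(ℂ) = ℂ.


Little Picard bounds the complement of f(ℂ) to at most one point.
e^{z} is never zero on ℂ, so -3·e^{z} takes every value in ℂ ∖ {0}. Adding 2 shifts the range to ℂ ∖ {2}. Thus f omits exactly the value 2.

Omitted value: 2.


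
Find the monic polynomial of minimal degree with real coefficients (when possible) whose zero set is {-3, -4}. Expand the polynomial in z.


The polynomial is p(z) = ∏_{α ∈ S} (z − α), where S = {-3, -4}.
Expanding the product yields: p(z) = z^2 + 7·z + 12.
The resulting polynomial has degree 2 and real coefficients as required.

p(z) = z^2 + 7·z + 12.


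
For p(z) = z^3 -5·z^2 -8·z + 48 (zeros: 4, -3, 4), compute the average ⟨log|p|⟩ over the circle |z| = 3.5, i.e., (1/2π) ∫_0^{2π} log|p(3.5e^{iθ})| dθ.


Zeros: -3, 4, 4; r = 3.5.
Inside |z| < r: -3. Outside (|z| ≥ r): 4, 4.
p(0) = 48, so log|p(0)| = log(48) = 3.8712.
Apply Jensen: I(r) = log|p(0)| + Σ_k log(r/|z_k|), summed over zeros inside |z| < r.
  log(r/|z_k|) for z_k = -3: log(3.5/3) = 0.1542
  Outside zeros (4, 4) contribute nothing to the Jensen sum.
Sum over inside zeros: 0.1542.
I(r) = log|p(0)| + (inside sum) = 3.8712 + 0.1542 = 4.0254.
Note: since some zeros are outside |z| ≤ r, the simplified n·log(r) form does NOT apply — only the inside zeros contribute.

I(r) ≈ 4.0254.


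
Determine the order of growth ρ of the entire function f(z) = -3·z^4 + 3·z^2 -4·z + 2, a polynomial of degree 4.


|f(z)| ≤ Σ|c_k|·r^k = O(r^4) as r → ∞. Polynomial growth is O(e^{r^ε}) for every ε > 0 (since r^4/e^{r^ε} → 0), so ρ ≤ ε for all ε > 0, i.e. ρ = 0. Every nonconstant polynomial has order 0.
Therefore ρ = 0.

Order ρ = 0.


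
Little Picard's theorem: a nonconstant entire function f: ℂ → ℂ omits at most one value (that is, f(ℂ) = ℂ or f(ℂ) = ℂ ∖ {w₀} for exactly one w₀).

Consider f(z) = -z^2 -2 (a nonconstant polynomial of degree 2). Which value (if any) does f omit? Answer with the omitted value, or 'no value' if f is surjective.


Little Picard bounds the complement of f(ℂ) to at most one point.
For every w ∈ ℂ, the equation p(z) − w = 0 is a nonconstant polynomial in z and hence has at least one root by the fundamental theorem of algebra. So p is surjective onto ℂ, omitting no value.

Omitted value: no value.


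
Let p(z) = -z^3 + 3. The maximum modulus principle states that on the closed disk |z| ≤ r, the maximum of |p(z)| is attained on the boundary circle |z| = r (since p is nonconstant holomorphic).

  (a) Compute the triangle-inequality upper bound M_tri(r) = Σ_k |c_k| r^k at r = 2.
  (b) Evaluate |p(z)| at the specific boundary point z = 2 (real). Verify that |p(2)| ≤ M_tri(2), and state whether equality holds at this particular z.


Coefficients: c_0 = 3, c_1 = 0, c_2 = 0, c_3 = -1. Radius r = 2.
Part (a). Triangle bound: M_tri(r) = Σ_k |c_k| r^k
  = |3|·2^0 + |0|·2^1 + |0|·2^2 + |-1|·2^3
  = 3 + 0 + 0 + 8 = 11.
This bounds M(r) := max_{|z|=r} |p(z)| from above; equality holds iff all terms c_k z^k can be made to align in phase at a single z on |z|=r.
Part (b). At z = 2 (real, on the circle |z| = r):
  p(2) = (3)·2^0 + (0)·2^1 + (0)·2^2 + (-1)·2^3 = -5.
  |p(2)| = 5.
Check: |p(2)| = 5 ≤ 11 = M_tri(2). ✓ Equality does not hold at z = 2 (the coefficients have mixed signs, so the terms do not all align in phase there).

M_tri(2) = 11; |p(2)| = 5; equality at z=2: no.


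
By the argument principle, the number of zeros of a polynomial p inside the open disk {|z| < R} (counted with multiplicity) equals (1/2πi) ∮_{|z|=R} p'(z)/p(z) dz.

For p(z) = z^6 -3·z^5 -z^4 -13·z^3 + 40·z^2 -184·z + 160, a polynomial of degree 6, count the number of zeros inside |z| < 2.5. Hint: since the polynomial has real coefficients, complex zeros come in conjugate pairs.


The zeros of p are: 4, (-2 + 2i), (-2 - 2i), (1 + 2i), (1 - 2i), 1.
Their magnitudes are: 4, 2.828, 2.828, 2.236, 2.236, 1.
Zeros with |z| < R = 2.5: (1 + 2i), (1 - 2i), 1.
Count = 3.
By the argument principle, (1/2πi) ∮_{|z|=R} p'(z)/p(z) dz equals exactly this count.

Number of zeros inside |z| < 2.5: 3.


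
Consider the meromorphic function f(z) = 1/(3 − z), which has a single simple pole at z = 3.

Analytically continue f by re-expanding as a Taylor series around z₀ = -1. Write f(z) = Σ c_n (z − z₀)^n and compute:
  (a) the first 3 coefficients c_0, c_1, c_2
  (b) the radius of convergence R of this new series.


Let w = z − z₀, so z = z₀ + w.
Then 3 − z = 3 − (z₀ + w) = (3 − z₀) − w = 4 − w.
f(z) = 1/(4 − w) = (1/(4)) · 1/(1 − w/(4)) = Σ_{n≥0} w^n / (4)^(n+1).
So c_n = 1/(4)^(n+1):
  c_0 = 1/(4)^1 = 1/4.
  c_1 = 1/(4)^2 = 1/16.
  c_2 = 1/(4)^3 = 1/64.
The series is valid for |w/d| < 1, i.e. |z − z₀| < |d|.
Radius of convergence: R = |3 − z₀| = |4| = 4 (distance from z₀ to the singularity z = 3).

c_0 = 1/4, c_1 = 1/16, c_2 = 1/64; R = 4.


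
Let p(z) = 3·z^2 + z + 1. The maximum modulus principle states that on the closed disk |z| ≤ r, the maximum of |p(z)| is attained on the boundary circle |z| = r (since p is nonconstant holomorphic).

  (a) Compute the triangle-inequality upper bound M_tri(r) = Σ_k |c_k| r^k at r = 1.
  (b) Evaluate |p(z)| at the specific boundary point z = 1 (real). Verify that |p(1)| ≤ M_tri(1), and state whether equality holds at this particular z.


Coefficients: c_0 = 1, c_1 = 1, c_2 = 3. Radius r = 1.
Part (a). Triangle bound: M_tri(r) = Σ_k |c_k| r^k
  = |1|·1^0 + |1|·1^1 + |3|·1^2
  = 1 + 1 + 3 = 5.
This bounds M(r) := max_{|z|=r} |p(z)| from above; equality holds iff all terms c_k z^k can be made to align in phase at a single z on |z|=r.
Part (b). At z = 1 (real, on the circle |z| = r):
  p(1) = (1)·1^0 + (1)·1^1 + (3)·1^2 = 5.
  |p(1)| = 5.
Since all nonzero coefficients share the same sign, |p(1)| = 5 = M_tri(1); the triangle bound is attained at z = 1, so in fact M(r) = 5.

M_tri(1) = 5; |p(1)| = 5; equality at z=1: yes.


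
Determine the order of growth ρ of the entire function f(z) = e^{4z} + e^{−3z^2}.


Each summand is entire of order 1 and 2 respectively (as in the single-exponential case). The order of a sum is at most the max of the orders, so ρ ≤ 2. For the lower bound: on |z|=r choose arg z so that -3z^2 is real positive; then |e^{-3z^2}| = e^{3r^2} while |e^{4z}| ≤ e^{4r^1} = o(e^{3r^2}). So |f| ≥ e^{3r^2}(1 − o(1)) and ρ ≥ 2. Hence ρ = max(1, 2) = 2.
Therefore ρ = 2.

Order ρ = 2.


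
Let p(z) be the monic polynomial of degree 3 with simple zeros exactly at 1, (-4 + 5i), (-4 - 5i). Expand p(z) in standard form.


The polynomial is p(z) = ∏_{α ∈ S} (z − α), where S = {1, (-4 + 5i), (-4 - 5i)}.
Expanding the product yields: p(z) = z^3 + 7·z^2 + 33·z -41.
Note conjugate pairs combine to real quadratics: (z − (-4+5i))(z − (-4−5i)) = z² + 8z + 41.
The resulting polynomial has degree 3 and real coefficients as required.

p(z) = z^3 + 7·z^2 + 33·z -41.


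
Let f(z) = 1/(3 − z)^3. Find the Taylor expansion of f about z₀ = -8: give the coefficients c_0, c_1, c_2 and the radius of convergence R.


Let w = z − z₀, so z = z₀ + w.
Then 3 − z = 3 − (z₀ + w) = (3 − z₀) − w = 11 − w.
f(z) = 1/(11 − w)^3 = (1/(11)^3) · (1 − w/(11))^{−3}.
By the binomial series (1−u)^{−3} = Σ_{n≥0} C(n+2, 2) u^n for |u|<1, with u = w/(11):
  c_n = C(n+2, 2) / (11)^(n+3).
  c_0 = 1/(11)^3 = 1/1331.
  c_1 = 3/(11)^4 = 3/14641.
  c_2 = 6/(11)^5 = 6/161051.
The series is valid for |w/d| < 1, i.e. |z − z₀| < |d|.
Radius of convergence: R = |3 − z₀| = |11| = 11 (distance from z₀ to the singularity z = 3).

c_0 = 1/1331, c_1 = 3/14641, c_2 = 6/161051; R = 11.


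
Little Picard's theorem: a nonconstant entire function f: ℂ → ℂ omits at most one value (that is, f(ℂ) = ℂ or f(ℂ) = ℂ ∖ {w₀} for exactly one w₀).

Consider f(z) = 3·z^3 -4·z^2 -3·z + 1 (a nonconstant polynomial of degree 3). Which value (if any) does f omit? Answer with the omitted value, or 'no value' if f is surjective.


Little Picard bounds the complement of f(ℂ) to at most one point.
For every w ∈ ℂ, the equation p(z) − w = 0 is a nonconstant polynomial in z and hence has at least one root by the fundamental theorem of algebra. So p is surjective onto ℂ, omitting no value.

Omitted value: no value.


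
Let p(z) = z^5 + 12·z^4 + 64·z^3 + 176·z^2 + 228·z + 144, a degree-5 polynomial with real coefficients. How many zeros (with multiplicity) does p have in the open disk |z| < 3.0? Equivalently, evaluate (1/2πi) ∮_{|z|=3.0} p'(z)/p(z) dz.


The zeros of p are: (-1 + 1i), (-1 - 1i), (-3 + 3i), (-3 - 3i), -4.
Their magnitudes are: 1.414, 1.414, 4.243, 4.243, 4.
Zeros with |z| < R = 3.0: (-1 + 1i), (-1 - 1i).
Count = 2.
By the argument principle, (1/2πi) ∮_{|z|=R} p'(z)/p(z) dz equals exactly this count.

Number of zeros inside |z| < 3.0: 2.


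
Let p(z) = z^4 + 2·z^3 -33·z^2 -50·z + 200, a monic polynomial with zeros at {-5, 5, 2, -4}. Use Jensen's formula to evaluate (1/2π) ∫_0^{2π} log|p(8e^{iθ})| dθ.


Zeros: -5, -4, 2, 5; r = 8.
Inside |z| < r: -5, -4, 2, 5. Outside (|z| ≥ r): ∅.
p(0) = 200, so log|p(0)| = log(200) = 5.2983.
Apply Jensen: I(r) = log|p(0)| + Σ_k log(r/|z_k|), summed over zeros inside |z| < r.
  log(r/|z_k|) for z_k = -5: log(8/5) = 0.4700
  log(r/|z_k|) for z_k = 5: log(8/5) = 0.4700
  log(r/|z_k|) for z_k = 2: log(8/2) = 1.3863
  log(r/|z_k|) for z_k = -4: log(8/4) = 0.6931
Sum over inside zeros: 3.0194.
I(r) = log|p(0)| + (inside sum) = 5.2983 + 3.0194 = 8.3178.
Closed form (all zeros inside, monic): I(r) = n·log(r) = 4·log(8) = 8.3178. ✓

I(r) ≈ 8.3178.


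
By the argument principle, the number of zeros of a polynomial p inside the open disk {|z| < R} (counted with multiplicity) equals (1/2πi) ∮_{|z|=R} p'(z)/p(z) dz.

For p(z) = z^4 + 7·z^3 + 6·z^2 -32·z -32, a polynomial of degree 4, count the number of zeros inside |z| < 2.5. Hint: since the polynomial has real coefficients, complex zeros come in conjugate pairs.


The zeros of p are: -4, -4, -1, 2.
Their magnitudes are: 4, 4, 1, 2.
Zeros with |z| < R = 2.5: -1, 2.
Count = 2.
By the argument principle, (1/2πi) ∮_{|z|=R} p'(z)/p(z) dz equals exactly this count.

Number of zeros inside |z| < 2.5: 2.


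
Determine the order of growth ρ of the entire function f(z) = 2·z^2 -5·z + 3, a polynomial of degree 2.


|f(z)| ≤ Σ|c_k|·r^k = O(r^2) as r → ∞. Polynomial growth is O(e^{r^ε}) for every ε > 0 (since r^2/e^{r^ε} → 0), so ρ ≤ ε for all ε > 0, i.e. ρ = 0. Every nonconstant polynomial has order 0.
Therefore ρ = 0.

Order ρ = 0.


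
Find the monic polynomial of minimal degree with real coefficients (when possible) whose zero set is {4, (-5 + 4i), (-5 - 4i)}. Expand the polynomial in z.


The polynomial is p(z) = ∏_{α ∈ S} (z − α), where S = {4, (-5 + 4i), (-5 - 4i)}.
Expanding the product yields: p(z) = z^3 + 6·z^2 + z -164.
Note conjugate pairs combine to real quadratics: (z − (-5+4i))(z − (-5−4i)) = z² + 10z + 41.
The resulting polynomial has degree 3 and real coefficients as required.

p(z) = z^3 + 6·z^2 + z -164.


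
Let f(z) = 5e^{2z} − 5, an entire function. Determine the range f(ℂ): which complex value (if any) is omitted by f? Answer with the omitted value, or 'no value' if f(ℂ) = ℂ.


Little Picard bounds the complement of f(ℂ) to at most one point.
e^{2z} is never zero on ℂ, so 5·e^{2z} takes every value in ℂ ∖ {0}. Adding -5 shifts the range to ℂ ∖ {-5}. Thus f omits exactly the value -5.

Omitted value: -5.
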